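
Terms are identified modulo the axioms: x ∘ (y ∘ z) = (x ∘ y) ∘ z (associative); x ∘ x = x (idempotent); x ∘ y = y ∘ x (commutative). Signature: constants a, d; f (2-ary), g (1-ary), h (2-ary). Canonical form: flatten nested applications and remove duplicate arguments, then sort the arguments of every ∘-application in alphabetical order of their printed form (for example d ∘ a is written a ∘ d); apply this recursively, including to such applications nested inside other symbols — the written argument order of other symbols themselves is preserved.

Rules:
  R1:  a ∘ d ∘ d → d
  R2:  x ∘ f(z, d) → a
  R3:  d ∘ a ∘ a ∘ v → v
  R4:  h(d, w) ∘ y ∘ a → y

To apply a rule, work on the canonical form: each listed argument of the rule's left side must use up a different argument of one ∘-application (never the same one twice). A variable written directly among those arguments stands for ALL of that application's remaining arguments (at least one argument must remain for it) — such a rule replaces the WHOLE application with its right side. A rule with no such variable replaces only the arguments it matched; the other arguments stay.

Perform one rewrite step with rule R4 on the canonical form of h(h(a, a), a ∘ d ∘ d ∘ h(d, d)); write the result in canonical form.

Canonical form:  h(h(a, a), a ∘ d ∘ h(d, d))
Apply R4:  consuming a, h(d, d);  w := d, y := d
Every leftover argument binds to the variable; the entire application is replaced.
Result:  h(h(a, a), d)

Answer: h(h(a, a), d)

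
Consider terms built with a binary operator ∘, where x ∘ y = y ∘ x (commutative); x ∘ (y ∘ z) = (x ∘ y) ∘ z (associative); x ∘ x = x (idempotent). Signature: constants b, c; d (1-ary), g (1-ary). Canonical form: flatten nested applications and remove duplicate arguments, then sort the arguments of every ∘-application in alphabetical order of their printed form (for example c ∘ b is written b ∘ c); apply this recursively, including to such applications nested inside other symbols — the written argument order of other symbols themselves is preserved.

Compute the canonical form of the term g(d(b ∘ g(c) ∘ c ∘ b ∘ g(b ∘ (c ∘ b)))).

Answer: g(d(b ∘ c ∘ g(b ∘ c) ∘ g(c)))

Derivation:
Work inside:  b ∘ g(c) ∘ c ∘ b ∘ g(b ∘ (c ∘ b))
Canonicalize subterm:  g(b ∘ (c ∘ b))  →  g(b ∘ c)
Deduplicate:  drop duplicate b
Order the arguments:  b ∘ c ∘ g(b ∘ c) ∘ g(c)
Rebuild:  g(d(b ∘ c ∘ g(b ∘ c) ∘ g(c)))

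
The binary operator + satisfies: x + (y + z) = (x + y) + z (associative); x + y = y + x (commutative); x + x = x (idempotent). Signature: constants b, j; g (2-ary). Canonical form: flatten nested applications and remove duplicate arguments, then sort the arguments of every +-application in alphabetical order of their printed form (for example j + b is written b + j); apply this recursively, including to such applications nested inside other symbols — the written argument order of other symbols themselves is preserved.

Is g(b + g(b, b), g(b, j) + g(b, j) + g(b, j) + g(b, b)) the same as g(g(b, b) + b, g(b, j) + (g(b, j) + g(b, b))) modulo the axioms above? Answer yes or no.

Left:  g(b + g(b, b), g(b, j) + g(b, j) + g(b, j) + g(b, b))
  Descend into:  g(b, j) + g(b, j) + g(b, j) + g(b, b)
  Drop duplicates:  drop duplicate g(b, j), g(b, j)
  Order the arguments:  g(b, b) + g(b, j)
  Put back:  g(b + g(b, b), g(b, b) + g(b, j))
Right:  g(g(b, b) + b, g(b, j) + (g(b, j) + g(b, b)))
  Descend into:  g(b, j) + (g(b, j) + g(b, b))
  Un-nest:  g(b, j) + g(b, j) + g(b, b)
  Drop duplicates:  drop duplicate g(b, j)
  Order the arguments:  g(b, b) + g(b, j)
  Put back:  g(b + g(b, b), g(b, b) + g(b, j))

Answer: yes — both canonical forms are g(b + g(b, b), g(b, b) + g(b, j))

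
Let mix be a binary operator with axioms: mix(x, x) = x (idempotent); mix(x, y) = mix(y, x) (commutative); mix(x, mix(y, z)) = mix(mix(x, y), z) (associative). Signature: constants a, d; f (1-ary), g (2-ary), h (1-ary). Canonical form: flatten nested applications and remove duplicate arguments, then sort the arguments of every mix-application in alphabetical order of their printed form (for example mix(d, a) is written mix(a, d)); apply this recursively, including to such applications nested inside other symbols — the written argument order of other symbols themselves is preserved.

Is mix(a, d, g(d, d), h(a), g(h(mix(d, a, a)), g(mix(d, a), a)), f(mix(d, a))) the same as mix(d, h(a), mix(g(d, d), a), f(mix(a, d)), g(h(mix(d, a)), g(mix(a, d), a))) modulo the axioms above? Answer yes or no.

Left:  mix(a, d, g(d, d), h(a), g(h(mix(d, a, a)), g(mix(d, a), a)), f(mix(d, a)))
  Inside:  g(h(mix(d, a, a)), g(mix(d, a), a))  →  g(h(mix(a, d)), g(mix(a, d), a))
  Simplify inside:  f(mix(d, a))  →  f(mix(a, d))
  Sort:  mix(a, d, f(mix(a, d)), g(d, d), g(h(mix(a, d)), g(mix(a, d), a)), h(a))
Right:  mix(d, h(a), mix(g(d, d), a), f(mix(a, d)), g(h(mix(d, a)), g(mix(a, d), a)))
  Merge nested applications:  mix(d, h(a), g(d, d), a, f(mix(a, d)), g(h(mix(d, a)), g(mix(a, d), a)))
  Simplify inside:  g(h(mix(d, a)), g(mix(a, d), a))  →  g(h(mix(a, d)), g(mix(a, d), a))
  Sort arguments:  mix(a, d, f(mix(a, d)), g(d, d), g(h(mix(a, d)), g(mix(a, d), a)), h(a))

Answer: yes — both canonical forms are mix(a, d, f(mix(a, d)), g(d, d), g(h(mix(a, d)), g(mix(a, d), a)), h(a))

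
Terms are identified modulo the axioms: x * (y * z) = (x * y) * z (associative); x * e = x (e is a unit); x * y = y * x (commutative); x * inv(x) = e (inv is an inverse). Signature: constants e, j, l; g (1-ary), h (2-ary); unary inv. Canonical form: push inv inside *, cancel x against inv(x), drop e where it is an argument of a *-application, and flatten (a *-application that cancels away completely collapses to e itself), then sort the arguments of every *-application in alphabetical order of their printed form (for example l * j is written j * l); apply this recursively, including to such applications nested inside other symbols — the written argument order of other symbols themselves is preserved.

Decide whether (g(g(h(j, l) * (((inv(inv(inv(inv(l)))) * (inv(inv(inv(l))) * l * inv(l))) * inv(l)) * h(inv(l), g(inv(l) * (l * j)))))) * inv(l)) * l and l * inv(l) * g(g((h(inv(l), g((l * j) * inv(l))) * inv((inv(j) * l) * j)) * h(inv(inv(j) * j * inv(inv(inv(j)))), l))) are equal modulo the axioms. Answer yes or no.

Answer: yes — both canonical forms are g(g(h(inv(l), g(j)) * h(j, l) * inv(l)))

Derivation:
Left:  (g(g(h(j, l) * (((inv(inv(inv(inv(l)))) * (inv(inv(inv(l))) * l * inv(l))) * inv(l)) * h(inv(l), g(inv(l) * (l * j)))))) * inv(l)) * l
  Push inv inside:  distribute inv over * and collapse double inv
  Cancel inverse pairs:  l cancels
  Collect:  g(g(h(inv(l), g(j)) * h(j, l) * inv(l)))
Right:  l * inv(l) * g(g((h(inv(l), g((l * j) * inv(l))) * inv((inv(j) * l) * j)) * h(inv(inv(j) * j * inv(inv(inv(j)))), l)))
  Push inv inside:  distribute inv over * and collapse double inv
  Cancel inverse pairs:  l cancels
  Collect:  g(g(h(inv(l), g(j)) * h(j, l) * inv(l)))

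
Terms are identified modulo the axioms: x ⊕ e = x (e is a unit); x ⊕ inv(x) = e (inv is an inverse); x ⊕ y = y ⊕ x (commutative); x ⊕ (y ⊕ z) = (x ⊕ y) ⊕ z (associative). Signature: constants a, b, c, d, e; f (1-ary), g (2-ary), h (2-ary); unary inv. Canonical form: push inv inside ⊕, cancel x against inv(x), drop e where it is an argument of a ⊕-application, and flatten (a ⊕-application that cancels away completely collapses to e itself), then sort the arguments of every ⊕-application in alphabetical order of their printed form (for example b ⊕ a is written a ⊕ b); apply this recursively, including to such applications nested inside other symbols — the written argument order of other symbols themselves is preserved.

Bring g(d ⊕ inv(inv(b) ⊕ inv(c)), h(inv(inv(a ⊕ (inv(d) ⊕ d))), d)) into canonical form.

Focus inside:  d ⊕ inv(inv(b) ⊕ inv(c))
Push inv inside:  distribute inv over ⊕ and collapse double inv
Collect:  d ⊕ b ⊕ c
Sort:  b ⊕ c ⊕ d
Rebuild:  g(b ⊕ c ⊕ d, h(a, d))

Answer: g(b ⊕ c ⊕ d, h(a, d))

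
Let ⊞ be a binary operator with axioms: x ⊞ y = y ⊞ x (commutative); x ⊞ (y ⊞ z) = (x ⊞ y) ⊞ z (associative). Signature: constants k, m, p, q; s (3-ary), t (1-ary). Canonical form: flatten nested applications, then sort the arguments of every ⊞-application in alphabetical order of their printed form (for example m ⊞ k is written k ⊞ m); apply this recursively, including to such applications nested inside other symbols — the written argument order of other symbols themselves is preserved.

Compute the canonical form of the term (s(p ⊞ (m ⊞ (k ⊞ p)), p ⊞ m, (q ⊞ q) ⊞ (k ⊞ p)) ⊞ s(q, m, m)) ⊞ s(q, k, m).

Flatten:  s(p ⊞ (m ⊞ (k ⊞ p)), p ⊞ m, (q ⊞ q) ⊞ (k ⊞ p)) ⊞ s(q, m, m) ⊞ s(q, k, m)
Simplify inside:  s(p ⊞ (m ⊞ (k ⊞ p)), p ⊞ m, (q ⊞ q) ⊞ (k ⊞ p))  →  s(k ⊞ m ⊞ p ⊞ p, m ⊞ p, k ⊞ p ⊞ q ⊞ q)
Sort:  s(k ⊞ m ⊞ p ⊞ p, m ⊞ p, k ⊞ p ⊞ q ⊞ q) ⊞ s(q, k, m) ⊞ s(q, m, m)

Answer: s(k ⊞ m ⊞ p ⊞ p, m ⊞ p, k ⊞ p ⊞ q ⊞ q) ⊞ s(q, k, m) ⊞ s(q, m, m)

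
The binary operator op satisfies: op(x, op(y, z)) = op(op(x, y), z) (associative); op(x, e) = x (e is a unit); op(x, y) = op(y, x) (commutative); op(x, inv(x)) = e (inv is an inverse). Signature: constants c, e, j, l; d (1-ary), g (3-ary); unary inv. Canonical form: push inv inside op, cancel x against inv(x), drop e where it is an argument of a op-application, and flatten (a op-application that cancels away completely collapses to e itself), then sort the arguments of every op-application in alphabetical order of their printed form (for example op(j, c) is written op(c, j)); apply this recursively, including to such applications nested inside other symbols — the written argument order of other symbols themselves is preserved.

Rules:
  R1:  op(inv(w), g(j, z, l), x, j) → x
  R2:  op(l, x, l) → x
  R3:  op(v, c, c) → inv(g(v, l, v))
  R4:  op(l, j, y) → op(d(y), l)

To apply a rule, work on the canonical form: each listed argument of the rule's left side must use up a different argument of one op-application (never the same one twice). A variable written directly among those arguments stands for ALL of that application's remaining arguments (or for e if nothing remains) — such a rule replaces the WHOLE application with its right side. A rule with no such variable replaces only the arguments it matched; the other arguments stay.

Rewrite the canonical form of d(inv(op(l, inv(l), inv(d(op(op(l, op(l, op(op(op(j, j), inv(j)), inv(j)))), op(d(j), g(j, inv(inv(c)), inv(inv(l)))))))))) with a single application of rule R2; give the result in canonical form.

Canonical form:  d(d(op(d(j), g(j, c, l), l, l)))
Match R2:  consume l, l;  x := op(d(j), g(j, c, l))
Every leftover argument binds to the variable; the entire application is replaced.
New term:  d(d(op(d(j), g(j, c, l))))

Answer: d(d(op(d(j), g(j, c, l))))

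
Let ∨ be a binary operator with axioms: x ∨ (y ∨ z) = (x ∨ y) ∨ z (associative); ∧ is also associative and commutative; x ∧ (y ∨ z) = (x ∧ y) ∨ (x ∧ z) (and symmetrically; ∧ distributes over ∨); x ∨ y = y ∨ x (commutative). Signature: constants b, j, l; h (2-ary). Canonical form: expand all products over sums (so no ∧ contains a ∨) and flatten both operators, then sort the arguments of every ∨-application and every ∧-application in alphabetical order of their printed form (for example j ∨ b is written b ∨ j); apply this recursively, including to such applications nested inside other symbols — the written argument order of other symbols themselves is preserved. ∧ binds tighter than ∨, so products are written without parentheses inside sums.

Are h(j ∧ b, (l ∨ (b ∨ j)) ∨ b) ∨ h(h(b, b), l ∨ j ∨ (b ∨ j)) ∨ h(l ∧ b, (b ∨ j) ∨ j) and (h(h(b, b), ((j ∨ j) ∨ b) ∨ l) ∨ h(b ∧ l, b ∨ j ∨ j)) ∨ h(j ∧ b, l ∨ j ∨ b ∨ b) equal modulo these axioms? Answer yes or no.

Answer: yes — both canonical forms are h(b ∧ j, b ∨ b ∨ j ∨ l) ∨ h(b ∧ l, b ∨ j ∨ j) ∨ h(h(b, b), b ∨ j ∨ j ∨ l)

Derivation:
Left:  h(j ∧ b, (l ∨ (b ∨ j)) ∨ b) ∨ h(h(b, b), l ∨ j ∨ (b ∨ j)) ∨ h(l ∧ b, (b ∨ j) ∨ j)
  Flatten:  h(b ∧ j, b ∨ b ∨ j ∨ l) ∨ h(h(b, b), b ∨ j ∨ j ∨ l) ∨ h(b ∧ l, b ∨ j ∨ j)
  Sort:  h(b ∧ j, b ∨ b ∨ j ∨ l) ∨ h(b ∧ l, b ∨ j ∨ j) ∨ h(h(b, b), b ∨ j ∨ j ∨ l)
Right:  (h(h(b, b), ((j ∨ j) ∨ b) ∨ l) ∨ h(b ∧ l, b ∨ j ∨ j)) ∨ h(j ∧ b, l ∨ j ∨ b ∨ b)
  Merge nested applications:  h(h(b, b), b ∨ j ∨ j ∨ l) ∨ h(b ∧ l, b ∨ j ∨ j) ∨ h(b ∧ j, b ∨ b ∨ j ∨ l)
  Sort:  h(b ∧ j, b ∨ b ∨ j ∨ l) ∨ h(b ∧ l, b ∨ j ∨ j) ∨ h(h(b, b), b ∨ j ∨ j ∨ l)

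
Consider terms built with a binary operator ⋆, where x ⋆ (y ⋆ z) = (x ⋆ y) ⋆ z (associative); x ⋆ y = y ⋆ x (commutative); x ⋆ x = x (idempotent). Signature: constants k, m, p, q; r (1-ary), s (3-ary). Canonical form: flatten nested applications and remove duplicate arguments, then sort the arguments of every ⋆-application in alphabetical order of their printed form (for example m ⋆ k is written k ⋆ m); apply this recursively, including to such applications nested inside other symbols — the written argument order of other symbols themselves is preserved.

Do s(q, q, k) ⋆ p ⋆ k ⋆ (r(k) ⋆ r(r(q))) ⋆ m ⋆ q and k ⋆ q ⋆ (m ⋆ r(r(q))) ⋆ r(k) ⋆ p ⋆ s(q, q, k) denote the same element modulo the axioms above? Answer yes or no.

Answer: yes — both canonical forms are k ⋆ m ⋆ p ⋆ q ⋆ r(k) ⋆ r(r(q)) ⋆ s(q, q, k)

Derivation:
Left:  s(q, q, k) ⋆ p ⋆ k ⋆ (r(k) ⋆ r(r(q))) ⋆ m ⋆ q
  Un-nest:  s(q, q, k) ⋆ p ⋆ k ⋆ r(k) ⋆ r(r(q)) ⋆ m ⋆ q
  Sort arguments:  k ⋆ m ⋆ p ⋆ q ⋆ r(k) ⋆ r(r(q)) ⋆ s(q, q, k)
Right:  k ⋆ q ⋆ (m ⋆ r(r(q))) ⋆ r(k) ⋆ p ⋆ s(q, q, k)
  Flatten:  k ⋆ q ⋆ m ⋆ r(r(q)) ⋆ r(k) ⋆ p ⋆ s(q, q, k)
  Sort:  k ⋆ m ⋆ p ⋆ q ⋆ r(k) ⋆ r(r(q)) ⋆ s(q, q, k)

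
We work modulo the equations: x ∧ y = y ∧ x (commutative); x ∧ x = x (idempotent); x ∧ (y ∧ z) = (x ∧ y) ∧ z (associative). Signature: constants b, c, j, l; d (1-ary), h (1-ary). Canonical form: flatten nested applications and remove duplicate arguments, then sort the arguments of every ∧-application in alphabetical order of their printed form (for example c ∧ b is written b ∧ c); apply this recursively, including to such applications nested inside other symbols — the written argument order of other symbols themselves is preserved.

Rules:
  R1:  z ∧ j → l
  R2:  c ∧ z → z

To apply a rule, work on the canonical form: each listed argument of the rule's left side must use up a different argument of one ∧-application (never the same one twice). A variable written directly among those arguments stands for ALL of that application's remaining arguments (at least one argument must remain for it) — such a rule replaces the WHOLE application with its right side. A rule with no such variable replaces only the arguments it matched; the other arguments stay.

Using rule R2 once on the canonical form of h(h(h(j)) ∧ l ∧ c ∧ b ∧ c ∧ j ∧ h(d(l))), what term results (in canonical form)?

Answer: h(b ∧ h(d(l)) ∧ h(h(j)) ∧ j ∧ l)

Derivation:
Canonical form:  h(b ∧ c ∧ h(d(l)) ∧ h(h(j)) ∧ j ∧ l)
Apply R2:  consuming c;  z := b ∧ h(d(l)) ∧ h(h(j)) ∧ j ∧ l
Every leftover argument binds to the variable; the entire application is replaced.
Result:  h(b ∧ h(d(l)) ∧ h(h(j)) ∧ j ∧ l)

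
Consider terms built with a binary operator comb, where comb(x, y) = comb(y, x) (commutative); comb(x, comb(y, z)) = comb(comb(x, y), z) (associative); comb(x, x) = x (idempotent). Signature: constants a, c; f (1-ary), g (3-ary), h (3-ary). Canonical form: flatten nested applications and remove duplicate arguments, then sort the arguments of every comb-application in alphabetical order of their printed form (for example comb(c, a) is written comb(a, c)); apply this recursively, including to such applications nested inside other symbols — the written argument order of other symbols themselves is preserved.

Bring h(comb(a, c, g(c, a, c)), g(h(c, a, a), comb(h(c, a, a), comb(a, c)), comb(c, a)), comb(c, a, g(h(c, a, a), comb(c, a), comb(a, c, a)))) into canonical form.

Descend into:  comb(c, a, g(h(c, a, a), comb(c, a), comb(a, c, a)))
Inside:  g(h(c, a, a), comb(c, a), comb(a, c, a))  →  g(h(c, a, a), comb(a, c), comb(a, c))
Order the arguments:  comb(a, c, g(h(c, a, a), comb(a, c), comb(a, c)))
Rebuild:  h(comb(a, c, g(c, a, c)), g(h(c, a, a), comb(a, c, h(c, a, a)), comb(a, c)), comb(a, c, g(h(c, a, a), comb(a, c), comb(a, c))))

Answer: h(comb(a, c, g(c, a, c)), g(h(c, a, a), comb(a, c, h(c, a, a)), comb(a, c)), comb(a, c, g(h(c, a, a), comb(a, c), comb(a, c))))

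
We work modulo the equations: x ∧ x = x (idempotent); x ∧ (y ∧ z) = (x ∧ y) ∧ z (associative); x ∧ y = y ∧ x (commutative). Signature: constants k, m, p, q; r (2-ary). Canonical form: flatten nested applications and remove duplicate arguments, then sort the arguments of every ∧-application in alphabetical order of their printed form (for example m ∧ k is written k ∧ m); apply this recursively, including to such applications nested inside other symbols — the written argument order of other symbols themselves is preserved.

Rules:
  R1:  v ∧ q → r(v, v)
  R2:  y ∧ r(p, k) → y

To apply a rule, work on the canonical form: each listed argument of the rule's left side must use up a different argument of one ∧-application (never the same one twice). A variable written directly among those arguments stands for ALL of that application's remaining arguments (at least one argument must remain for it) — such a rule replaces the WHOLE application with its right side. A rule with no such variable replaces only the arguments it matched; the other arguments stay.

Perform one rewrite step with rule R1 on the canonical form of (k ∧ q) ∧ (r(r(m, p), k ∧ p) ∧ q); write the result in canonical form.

Answer: r(k ∧ r(r(m, p), k ∧ p), k ∧ r(r(m, p), k ∧ p))

Derivation:
Canonical form:  k ∧ q ∧ r(r(m, p), k ∧ p)
Apply R1:  consuming q;  v := k ∧ r(r(m, p), k ∧ p)
The extension variable absorbs all remaining arguments, so the whole application is rewritten.
Result:  r(k ∧ r(r(m, p), k ∧ p), k ∧ r(r(m, p), k ∧ p))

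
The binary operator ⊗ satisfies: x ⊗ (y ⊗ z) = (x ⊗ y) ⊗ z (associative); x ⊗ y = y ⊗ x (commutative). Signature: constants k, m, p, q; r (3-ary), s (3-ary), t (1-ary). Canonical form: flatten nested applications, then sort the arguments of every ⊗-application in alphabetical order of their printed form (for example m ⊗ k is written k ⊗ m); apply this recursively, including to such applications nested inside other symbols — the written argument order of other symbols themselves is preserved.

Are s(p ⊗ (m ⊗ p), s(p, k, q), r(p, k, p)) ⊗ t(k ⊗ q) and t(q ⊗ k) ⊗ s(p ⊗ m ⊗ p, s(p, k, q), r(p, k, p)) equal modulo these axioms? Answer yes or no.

Answer: yes — both canonical forms are s(m ⊗ p ⊗ p, s(p, k, q), r(p, k, p)) ⊗ t(k ⊗ q)

Derivation:
Left:  s(p ⊗ (m ⊗ p), s(p, k, q), r(p, k, p)) ⊗ t(k ⊗ q)
  Canonicalize subterm:  s(p ⊗ (m ⊗ p), s(p, k, q), r(p, k, p))  →  s(m ⊗ p ⊗ p, s(p, k, q), r(p, k, p))
  Sort arguments:  s(m ⊗ p ⊗ p, s(p, k, q), r(p, k, p)) ⊗ t(k ⊗ q)
Right:  t(q ⊗ k) ⊗ s(p ⊗ m ⊗ p, s(p, k, q), r(p, k, p))
  Inside:  t(q ⊗ k)  →  t(k ⊗ q)
  Inside:  s(p ⊗ m ⊗ p, s(p, k, q), r(p, k, p))  →  s(m ⊗ p ⊗ p, s(p, k, q), r(p, k, p))
  Sort:  s(m ⊗ p ⊗ p, s(p, k, q), r(p, k, p)) ⊗ t(k ⊗ q)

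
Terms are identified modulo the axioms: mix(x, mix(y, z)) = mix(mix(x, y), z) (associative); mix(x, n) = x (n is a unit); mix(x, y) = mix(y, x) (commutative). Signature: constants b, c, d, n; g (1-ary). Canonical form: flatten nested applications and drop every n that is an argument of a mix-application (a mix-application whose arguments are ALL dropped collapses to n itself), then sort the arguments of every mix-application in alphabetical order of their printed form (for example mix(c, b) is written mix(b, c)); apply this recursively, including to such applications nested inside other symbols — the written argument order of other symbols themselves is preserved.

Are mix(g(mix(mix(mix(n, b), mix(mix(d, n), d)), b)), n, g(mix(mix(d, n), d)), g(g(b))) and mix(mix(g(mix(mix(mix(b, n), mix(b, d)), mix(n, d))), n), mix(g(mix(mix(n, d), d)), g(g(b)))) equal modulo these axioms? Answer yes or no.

Left:  mix(g(mix(mix(mix(n, b), mix(mix(d, n), d)), b)), n, g(mix(mix(d, n), d)), g(g(b)))
  Canonicalize subterm:  g(mix(mix(mix(n, b), mix(mix(d, n), d)), b))  →  g(mix(b, b, d, d))
  Simplify inside:  g(mix(mix(d, n), d))  →  g(mix(d, d))
  Units out:  drop n
  Order the arguments:  mix(g(g(b)), g(mix(b, b, d, d)), g(mix(d, d)))
Right:  mix(mix(g(mix(mix(mix(b, n), mix(b, d)), mix(n, d))), n), mix(g(mix(mix(n, d), d)), g(g(b))))
  Un-nest:  mix(g(mix(mix(mix(b, n), mix(b, d)), mix(n, d))), n, g(mix(mix(n, d), d)), g(g(b)))
  Inside:  g(mix(mix(mix(b, n), mix(b, d)), mix(n, d)))  →  g(mix(b, b, d, d))
  Inside:  g(mix(mix(n, d), d))  →  g(mix(d, d))
  Drop the unit:  drop n
  Order the arguments:  mix(g(g(b)), g(mix(b, b, d, d)), g(mix(d, d)))

Answer: yes — both canonical forms are mix(g(g(b)), g(mix(b, b, d, d)), g(mix(d, d)))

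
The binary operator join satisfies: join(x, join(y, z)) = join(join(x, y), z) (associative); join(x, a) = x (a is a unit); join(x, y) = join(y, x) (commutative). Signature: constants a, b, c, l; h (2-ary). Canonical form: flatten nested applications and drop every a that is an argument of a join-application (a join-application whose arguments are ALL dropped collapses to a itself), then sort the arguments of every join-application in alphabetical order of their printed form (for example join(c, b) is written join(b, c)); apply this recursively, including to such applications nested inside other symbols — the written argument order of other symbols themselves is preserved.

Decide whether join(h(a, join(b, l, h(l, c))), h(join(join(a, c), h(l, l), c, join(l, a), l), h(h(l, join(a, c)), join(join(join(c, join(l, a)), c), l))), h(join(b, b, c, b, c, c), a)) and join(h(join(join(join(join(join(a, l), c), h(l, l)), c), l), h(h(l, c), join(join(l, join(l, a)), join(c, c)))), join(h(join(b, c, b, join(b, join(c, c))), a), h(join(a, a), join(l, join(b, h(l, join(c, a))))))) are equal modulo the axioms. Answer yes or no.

Left:  join(h(a, join(b, l, h(l, c))), h(join(join(a, c), h(l, l), c, join(l, a), l), h(h(l, join(a, c)), join(join(join(c, join(l, a)), c), l))), h(join(b, b, c, b, c, c), a))
  Canonicalize subterm:  h(a, join(b, l, h(l, c)))  →  h(a, join(b, h(l, c), l))
  Inside:  h(join(join(a, c), h(l, l), c, join(l, a), l), h(h(l, join(a, c)), join(join(join(c, join(l, a)), c), l)))  →  h(join(c, c, h(l, l), l, l), h(h(l, c), join(c, c, l, l)))
  Simplify inside:  h(join(b, b, c, b, c, c), a)  →  h(join(b, b, b, c, c, c), a)
  Order the arguments:  join(h(a, join(b, h(l, c), l)), h(join(b, b, b, c, c, c), a), h(join(c, c, h(l, l), l, l), h(h(l, c), join(c, c, l, l))))
Right:  join(h(join(join(join(join(join(a, l), c), h(l, l)), c), l), h(h(l, c), join(join(l, join(l, a)), join(c, c)))), join(h(join(b, c, b, join(b, join(c, c))), a), h(join(a, a), join(l, join(b, h(l, join(c, a)))))))
  Un-nest:  join(h(join(join(join(join(join(a, l), c), h(l, l)), c), l), h(h(l, c), join(join(l, join(l, a)), join(c, c)))), h(join(b, c, b, join(b, join(c, c))), a), h(join(a, a), join(l, join(b, h(l, join(c, a))))))
  Canonicalize subterm:  h(join(join(join(join(join(a, l), c), h(l, l)), c), l), h(h(l, c), join(join(l, join(l, a)), join(c, c))))  →  h(join(c, c, h(l, l), l, l), h(h(l, c), join(c, c, l, l)))
  Simplify inside:  h(join(b, c, b, join(b, join(c, c))), a)  →  h(join(b, b, b, c, c, c), a)
  Inside:  h(join(a, a), join(l, join(b, h(l, join(c, a)))))  →  h(a, join(b, h(l, c), l))
  Order the arguments:  join(h(a, join(b, h(l, c), l)), h(join(b, b, b, c, c, c), a), h(join(c, c, h(l, l), l, l), h(h(l, c), join(c, c, l, l))))

Answer: yes — both canonical forms are join(h(a, join(b, h(l, c), l)), h(join(b, b, b, c, c, c), a), h(join(c, c, h(l, l), l, l), h(h(l, c), join(c, c, l, l))))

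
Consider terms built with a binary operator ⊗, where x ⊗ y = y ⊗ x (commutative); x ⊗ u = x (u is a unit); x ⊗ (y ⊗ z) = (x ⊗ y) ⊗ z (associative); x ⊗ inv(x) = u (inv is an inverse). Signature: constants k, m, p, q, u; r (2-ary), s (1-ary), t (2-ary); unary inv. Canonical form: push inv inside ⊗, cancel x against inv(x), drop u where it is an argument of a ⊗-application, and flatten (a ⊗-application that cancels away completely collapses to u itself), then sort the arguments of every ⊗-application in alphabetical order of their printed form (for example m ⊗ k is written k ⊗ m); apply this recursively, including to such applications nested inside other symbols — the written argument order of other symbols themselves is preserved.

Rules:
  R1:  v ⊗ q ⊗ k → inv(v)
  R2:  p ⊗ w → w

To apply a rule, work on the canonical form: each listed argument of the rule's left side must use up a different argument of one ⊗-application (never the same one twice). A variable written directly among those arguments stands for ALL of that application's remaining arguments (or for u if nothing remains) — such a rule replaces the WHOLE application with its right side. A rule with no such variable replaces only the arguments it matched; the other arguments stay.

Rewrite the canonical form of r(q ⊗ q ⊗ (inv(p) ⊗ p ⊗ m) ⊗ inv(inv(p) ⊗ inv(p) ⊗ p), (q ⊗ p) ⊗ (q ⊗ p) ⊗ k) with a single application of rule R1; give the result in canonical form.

Canonical form:  r(m ⊗ p ⊗ q ⊗ q, k ⊗ p ⊗ p ⊗ q ⊗ q)
R1 matches:  uses k, q;  v := p ⊗ p ⊗ q
Every leftover argument binds to the variable; the entire application is replaced.
Giving:  r(m ⊗ p ⊗ q ⊗ q, inv(p) ⊗ inv(p) ⊗ inv(q))

Answer: r(m ⊗ p ⊗ q ⊗ q, inv(p) ⊗ inv(p) ⊗ inv(q))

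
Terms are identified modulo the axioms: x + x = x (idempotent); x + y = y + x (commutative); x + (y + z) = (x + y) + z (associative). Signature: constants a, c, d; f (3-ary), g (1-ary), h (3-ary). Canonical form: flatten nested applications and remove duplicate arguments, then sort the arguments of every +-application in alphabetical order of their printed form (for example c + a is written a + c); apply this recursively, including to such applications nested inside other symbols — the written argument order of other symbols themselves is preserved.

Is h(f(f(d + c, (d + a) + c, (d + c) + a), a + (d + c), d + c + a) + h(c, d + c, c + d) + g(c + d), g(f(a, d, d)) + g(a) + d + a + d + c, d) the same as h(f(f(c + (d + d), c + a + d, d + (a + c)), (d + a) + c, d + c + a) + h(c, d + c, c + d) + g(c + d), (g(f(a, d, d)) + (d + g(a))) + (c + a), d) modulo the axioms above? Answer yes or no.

Left:  h(f(f(d + c, (d + a) + c, (d + c) + a), a + (d + c), d + c + a) + h(c, d + c, c + d) + g(c + d), g(f(a, d, d)) + g(a) + d + a + d + c, d)
  Descend into:  f(f(d + c, (d + a) + c, (d + c) + a), a + (d + c), d + c + a) + h(c, d + c, c + d) + g(c + d)
  Canonicalize subterm:  f(f(d + c, (d + a) + c, (d + c) + a), a + (d + c), d + c + a)  →  f(f(c + d, a + c + d, a + c + d), a + c + d, a + c + d)
  Simplify inside:  h(c, d + c, c + d)  →  h(c, c + d, c + d)
  Sort:  f(f(c + d, a + c + d, a + c + d), a + c + d, a + c + d) + g(c + d) + h(c, c + d, c + d)
  Rebuild:  h(f(f(c + d, a + c + d, a + c + d), a + c + d, a + c + d) + g(c + d) + h(c, c + d, c + d), a + c + d + g(a) + g(f(a, d, d)), d)
Right:  h(f(f(c + (d + d), c + a + d, d + (a + c)), (d + a) + c, d + c + a) + h(c, d + c, c + d) + g(c + d), (g(f(a, d, d)) + (d + g(a))) + (c + a), d)
  Descend into:  f(f(c + (d + d), c + a + d, d + (a + c)), (d + a) + c, d + c + a) + h(c, d + c, c + d) + g(c + d)
  Simplify inside:  f(f(c + (d + d), c + a + d, d + (a + c)), (d + a) + c, d + c + a)  →  f(f(c + d, a + c + d, a + c + d), a + c + d, a + c + d)
  Inside:  h(c, d + c, c + d)  →  h(c, c + d, c + d)
  Order the arguments:  f(f(c + d, a + c + d, a + c + d), a + c + d, a + c + d) + g(c + d) + h(c, c + d, c + d)
  Rebuild:  h(f(f(c + d, a + c + d, a + c + d), a + c + d, a + c + d) + g(c + d) + h(c, c + d, c + d), a + c + d + g(a) + g(f(a, d, d)), d)

Answer: yes — both canonical forms are h(f(f(c + d, a + c + d, a + c + d), a + c + d, a + c + d) + g(c + d) + h(c, c + d, c + d), a + c + d + g(a) + g(f(a, d, d)), d)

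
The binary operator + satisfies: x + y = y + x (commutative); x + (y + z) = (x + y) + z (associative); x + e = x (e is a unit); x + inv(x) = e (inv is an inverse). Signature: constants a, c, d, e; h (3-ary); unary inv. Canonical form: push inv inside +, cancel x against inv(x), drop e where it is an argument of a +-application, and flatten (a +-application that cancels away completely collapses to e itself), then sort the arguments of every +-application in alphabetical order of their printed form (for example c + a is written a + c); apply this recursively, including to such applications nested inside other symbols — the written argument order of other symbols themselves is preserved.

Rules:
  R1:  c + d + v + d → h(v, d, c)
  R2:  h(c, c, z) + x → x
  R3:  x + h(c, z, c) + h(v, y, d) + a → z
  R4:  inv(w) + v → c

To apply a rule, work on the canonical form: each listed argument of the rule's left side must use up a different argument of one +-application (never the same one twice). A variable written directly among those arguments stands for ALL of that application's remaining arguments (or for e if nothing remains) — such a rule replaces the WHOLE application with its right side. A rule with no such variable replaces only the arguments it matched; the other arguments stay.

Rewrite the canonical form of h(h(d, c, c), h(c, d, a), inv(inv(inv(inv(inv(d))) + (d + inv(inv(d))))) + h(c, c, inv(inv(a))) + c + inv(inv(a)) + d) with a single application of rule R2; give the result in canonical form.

Canonical form:  h(h(d, c, c), h(c, d, a), a + c + d + d + h(c, c, a))
R2 matches:  uses h(c, c, a);  x := a + c + d + d, z := a
The variable takes the whole remainder — replace the entire application.
Result:  h(h(d, c, c), h(c, d, a), a + c + d + d)

Answer: h(h(d, c, c), h(c, d, a), a + c + d + d)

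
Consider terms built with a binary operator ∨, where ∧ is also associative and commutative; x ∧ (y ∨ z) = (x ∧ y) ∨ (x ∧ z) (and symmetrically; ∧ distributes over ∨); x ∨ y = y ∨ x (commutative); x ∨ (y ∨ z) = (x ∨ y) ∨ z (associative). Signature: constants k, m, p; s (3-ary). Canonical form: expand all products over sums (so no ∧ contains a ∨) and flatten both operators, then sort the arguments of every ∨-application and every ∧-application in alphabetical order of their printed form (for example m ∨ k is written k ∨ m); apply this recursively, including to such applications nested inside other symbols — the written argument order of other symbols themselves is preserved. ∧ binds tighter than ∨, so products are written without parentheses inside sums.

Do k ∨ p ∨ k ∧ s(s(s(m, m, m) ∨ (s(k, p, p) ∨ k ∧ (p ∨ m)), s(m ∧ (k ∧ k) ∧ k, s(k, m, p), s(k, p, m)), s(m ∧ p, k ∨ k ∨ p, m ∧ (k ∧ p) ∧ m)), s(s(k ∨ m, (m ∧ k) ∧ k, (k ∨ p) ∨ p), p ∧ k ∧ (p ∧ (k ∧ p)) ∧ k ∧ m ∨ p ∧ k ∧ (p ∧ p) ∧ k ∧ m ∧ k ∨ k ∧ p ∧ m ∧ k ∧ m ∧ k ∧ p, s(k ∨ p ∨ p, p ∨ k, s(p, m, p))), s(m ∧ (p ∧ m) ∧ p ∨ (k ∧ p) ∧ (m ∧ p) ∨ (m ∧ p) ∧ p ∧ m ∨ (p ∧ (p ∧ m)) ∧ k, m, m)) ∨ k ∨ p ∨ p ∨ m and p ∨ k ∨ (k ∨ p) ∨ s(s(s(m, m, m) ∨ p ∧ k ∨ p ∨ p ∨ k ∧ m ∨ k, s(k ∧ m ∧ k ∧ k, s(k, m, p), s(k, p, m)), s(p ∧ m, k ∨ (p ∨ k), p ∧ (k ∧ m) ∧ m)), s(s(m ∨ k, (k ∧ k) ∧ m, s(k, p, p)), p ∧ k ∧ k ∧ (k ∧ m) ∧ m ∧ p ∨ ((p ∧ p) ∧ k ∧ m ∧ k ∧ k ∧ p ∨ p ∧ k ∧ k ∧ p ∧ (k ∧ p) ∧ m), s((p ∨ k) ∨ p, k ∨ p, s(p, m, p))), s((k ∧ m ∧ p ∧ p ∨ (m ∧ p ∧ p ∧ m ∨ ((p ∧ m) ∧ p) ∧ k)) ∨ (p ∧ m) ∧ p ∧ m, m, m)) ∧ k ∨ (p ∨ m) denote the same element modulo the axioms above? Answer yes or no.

Left:  k ∨ p ∨ k ∧ s(s(s(m, m, m) ∨ (s(k, p, p) ∨ k ∧ (p ∨ m)), s(m ∧ (k ∧ k) ∧ k, s(k, m, p), s(k, p, m)), s(m ∧ p, k ∨ k ∨ p, m ∧ (k ∧ p) ∧ m)), s(s(k ∨ m, (m ∧ k) ∧ k, (k ∨ p) ∨ p), p ∧ k ∧ (p ∧ (k ∧ p)) ∧ k ∧ m ∨ p ∧ k ∧ (p ∧ p) ∧ k ∧ m ∧ k ∨ k ∧ p ∧ m ∧ k ∧ m ∧ k ∧ p, s(k ∨ p ∨ p, p ∨ k, s(p, m, p))), s(m ∧ (p ∧ m) ∧ p ∨ (k ∧ p) ∧ (m ∧ p) ∨ (m ∧ p) ∧ p ∧ m ∨ (p ∧ (p ∧ m)) ∧ k, m, m)) ∨ k ∨ p ∨ p ∨ m
  Distribute:  k ∨ p ∨ k ∧ s(s(k ∧ m ∨ k ∧ p ∨ s(k, p, p) ∨ s(m, m, m), s(k ∧ k ∧ k ∧ m, s(k, m, p), s(k, p, m)), s(m ∧ p, k ∨ k ∨ p, k ∧ m ∧ m ∧ p)), s(s(k ∨ m, k ∧ k ∧ m, k ∨ p ∨ p), k ∧ k ∧ k ∧ m ∧ m ∧ p ∧ p ∨ k ∧ k ∧ k ∧ m ∧ p ∧ p ∧ p ∨ k ∧ k ∧ k ∧ m ∧ p ∧ p ∧ p, s(k ∨ p ∨ p, k ∨ p, s(p, m, p))), s(k ∧ m ∧ p ∧ p ∨ k ∧ m ∧ p ∧ p ∨ m ∧ m ∧ p ∧ p ∨ m ∧ m ∧ p ∧ p, m, m)) ∨ k ∨ p ∨ p ∨ m
  Order the arguments:  k ∨ k ∨ k ∧ s(s(k ∧ m ∨ k ∧ p ∨ s(k, p, p) ∨ s(m, m, m), s(k ∧ k ∧ k ∧ m, s(k, m, p), s(k, p, m)), s(m ∧ p, k ∨ k ∨ p, k ∧ m ∧ m ∧ p)), s(s(k ∨ m, k ∧ k ∧ m, k ∨ p ∨ p), k ∧ k ∧ k ∧ m ∧ m ∧ p ∧ p ∨ k ∧ k ∧ k ∧ m ∧ p ∧ p ∧ p ∨ k ∧ k ∧ k ∧ m ∧ p ∧ p ∧ p, s(k ∨ p ∨ p, k ∨ p, s(p, m, p))), s(k ∧ m ∧ p ∧ p ∨ k ∧ m ∧ p ∧ p ∨ m ∧ m ∧ p ∧ p ∨ m ∧ m ∧ p ∧ p, m, m)) ∨ m ∨ p ∨ p ∨ p
Right:  p ∨ k ∨ (k ∨ p) ∨ s(s(s(m, m, m) ∨ p ∧ k ∨ p ∨ p ∨ k ∧ m ∨ k, s(k ∧ m ∧ k ∧ k, s(k, m, p), s(k, p, m)), s(p ∧ m, k ∨ (p ∨ k), p ∧ (k ∧ m) ∧ m)), s(s(m ∨ k, (k ∧ k) ∧ m, s(k, p, p)), p ∧ k ∧ k ∧ (k ∧ m) ∧ m ∧ p ∨ ((p ∧ p) ∧ k ∧ m ∧ k ∧ k ∧ p ∨ p ∧ k ∧ k ∧ p ∧ (k ∧ p) ∧ m), s((p ∨ k) ∨ p, k ∨ p, s(p, m, p))), s((k ∧ m ∧ p ∧ p ∨ (m ∧ p ∧ p ∧ m ∨ ((p ∧ m) ∧ p) ∧ k)) ∨ (p ∧ m) ∧ p ∧ m, m, m)) ∧ k ∨ (p ∨ m)
  Un-nest:  p ∨ k ∨ k ∨ p ∨ k ∧ s(s(k ∨ k ∧ m ∨ k ∧ p ∨ p ∨ p ∨ s(m, m, m), s(k ∧ k ∧ k ∧ m, s(k, m, p), s(k, p, m)), s(m ∧ p, k ∨ k ∨ p, k ∧ m ∧ m ∧ p)), s(s(k ∨ m, k ∧ k ∧ m, s(k, p, p)), k ∧ k ∧ k ∧ m ∧ m ∧ p ∧ p ∨ k ∧ k ∧ k ∧ m ∧ p ∧ p ∧ p ∨ k ∧ k ∧ k ∧ m ∧ p ∧ p ∧ p, s(k ∨ p ∨ p, k ∨ p, s(p, m, p))), s(k ∧ m ∧ p ∧ p ∨ k ∧ m ∧ p ∧ p ∨ m ∧ m ∧ p ∧ p ∨ m ∧ m ∧ p ∧ p, m, m)) ∨ p ∨ m
  Sort:  k ∨ k ∨ k ∧ s(s(k ∨ k ∧ m ∨ k ∧ p ∨ p ∨ p ∨ s(m, m, m), s(k ∧ k ∧ k ∧ m, s(k, m, p), s(k, p, m)), s(m ∧ p, k ∨ k ∨ p, k ∧ m ∧ m ∧ p)), s(s(k ∨ m, k ∧ k ∧ m, s(k, p, p)), k ∧ k ∧ k ∧ m ∧ m ∧ p ∧ p ∨ k ∧ k ∧ k ∧ m ∧ p ∧ p ∧ p ∨ k ∧ k ∧ k ∧ m ∧ p ∧ p ∧ p, s(k ∨ p ∨ p, k ∨ p, s(p, m, p))), s(k ∧ m ∧ p ∧ p ∨ k ∧ m ∧ p ∧ p ∨ m ∧ m ∧ p ∧ p ∨ m ∧ m ∧ p ∧ p, m, m)) ∨ m ∨ p ∨ p ∨ p

Answer: no — k ∨ k ∨ k ∧ s(s(k ∧ m ∨ k ∧ p ∨ s(k, p, p) ∨ s(m, m, m), s(k ∧ k ∧ k ∧ m, s(k, m, p), s(k, p, m)), s(m ∧ p, k ∨ k ∨ p, k ∧ m ∧ m ∧ p)), s(s(k ∨ m, k ∧ k ∧ m, k ∨ p ∨ p), k ∧ k ∧ k ∧ m ∧ m ∧ p ∧ p ∨ k ∧ k ∧ k ∧ m ∧ p ∧ p ∧ p ∨ k ∧ k ∧ k ∧ m ∧ p ∧ p ∧ p, s(k ∨ p ∨ p, k ∨ p, s(p, m, p))), s(k ∧ m ∧ p ∧ p ∨ k ∧ m ∧ p ∧ p ∨ m ∧ m ∧ p ∧ p ∨ m ∧ m ∧ p ∧ p, m, m)) ∨ m ∨ p ∨ p ∨ p vs k ∨ k ∨ k ∧ s(s(k ∨ k ∧ m ∨ k ∧ p ∨ p ∨ p ∨ s(m, m, m), s(k ∧ k ∧ k ∧ m, s(k, m, p), s(k, p, m)), s(m ∧ p, k ∨ k ∨ p, k ∧ m ∧ m ∧ p)), s(s(k ∨ m, k ∧ k ∧ m, s(k, p, p)), k ∧ k ∧ k ∧ m ∧ m ∧ p ∧ p ∨ k ∧ k ∧ k ∧ m ∧ p ∧ p ∧ p ∨ k ∧ k ∧ k ∧ m ∧ p ∧ p ∧ p, s(k ∨ p ∨ p, k ∨ p, s(p, m, p))), s(k ∧ m ∧ p ∧ p ∨ k ∧ m ∧ p ∧ p ∨ m ∧ m ∧ p ∧ p ∨ m ∧ m ∧ p ∧ p, m, m)) ∨ m ∨ p ∨ p ∨ p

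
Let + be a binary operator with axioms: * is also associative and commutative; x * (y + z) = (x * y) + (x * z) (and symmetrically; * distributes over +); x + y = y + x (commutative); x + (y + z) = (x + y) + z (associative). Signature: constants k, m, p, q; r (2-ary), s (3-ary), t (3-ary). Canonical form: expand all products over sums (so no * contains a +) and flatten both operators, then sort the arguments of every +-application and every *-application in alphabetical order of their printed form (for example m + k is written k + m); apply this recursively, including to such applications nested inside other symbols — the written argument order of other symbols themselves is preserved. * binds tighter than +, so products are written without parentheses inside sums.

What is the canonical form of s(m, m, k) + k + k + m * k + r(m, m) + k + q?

Answer: k + k + k + k * m + q + r(m, m) + s(m, m, k)

Derivation:
Merge nested applications:  s(m, m, k) + k + k + k * m + r(m, m) + k + q
Sort:  k + k + k + k * m + q + r(m, m) + s(m, m, k)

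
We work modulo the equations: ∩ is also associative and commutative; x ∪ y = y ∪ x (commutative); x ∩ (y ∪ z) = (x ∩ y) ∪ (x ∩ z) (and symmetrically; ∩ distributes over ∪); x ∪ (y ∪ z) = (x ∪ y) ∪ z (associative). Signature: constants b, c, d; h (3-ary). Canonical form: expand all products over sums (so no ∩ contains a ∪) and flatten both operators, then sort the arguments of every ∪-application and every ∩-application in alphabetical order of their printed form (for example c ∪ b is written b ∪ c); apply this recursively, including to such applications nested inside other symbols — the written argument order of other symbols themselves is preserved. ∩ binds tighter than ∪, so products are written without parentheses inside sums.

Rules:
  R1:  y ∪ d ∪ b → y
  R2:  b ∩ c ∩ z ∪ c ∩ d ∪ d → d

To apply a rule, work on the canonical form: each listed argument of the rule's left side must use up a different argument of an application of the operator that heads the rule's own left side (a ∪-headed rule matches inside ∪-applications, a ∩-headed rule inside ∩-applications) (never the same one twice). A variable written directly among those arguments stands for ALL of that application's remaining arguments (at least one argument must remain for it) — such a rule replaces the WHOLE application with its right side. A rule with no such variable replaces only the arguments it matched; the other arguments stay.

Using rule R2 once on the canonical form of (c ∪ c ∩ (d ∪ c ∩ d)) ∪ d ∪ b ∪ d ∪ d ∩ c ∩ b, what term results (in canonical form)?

Canonical form:  b ∪ b ∩ c ∩ d ∪ c ∪ c ∩ c ∩ d ∪ c ∩ d ∪ d ∪ d
R2 matches:  uses b ∩ c ∩ d, c ∩ d, d;  z := d
Result:  b ∪ c ∪ c ∩ c ∩ d ∪ d ∪ d

Answer: b ∪ c ∪ c ∩ c ∩ d ∪ d ∪ d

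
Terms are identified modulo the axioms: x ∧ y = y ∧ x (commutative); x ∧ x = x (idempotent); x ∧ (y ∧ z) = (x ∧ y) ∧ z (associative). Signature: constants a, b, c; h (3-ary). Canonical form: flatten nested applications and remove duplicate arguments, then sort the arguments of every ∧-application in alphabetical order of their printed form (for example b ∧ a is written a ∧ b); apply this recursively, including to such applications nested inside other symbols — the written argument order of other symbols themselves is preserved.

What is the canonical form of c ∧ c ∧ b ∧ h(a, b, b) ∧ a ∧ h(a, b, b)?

Drop duplicates:  drop duplicate c, h(a, b, b)
Sort arguments:  a ∧ b ∧ c ∧ h(a, b, b)

Answer: a ∧ b ∧ c ∧ h(a, b, b)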